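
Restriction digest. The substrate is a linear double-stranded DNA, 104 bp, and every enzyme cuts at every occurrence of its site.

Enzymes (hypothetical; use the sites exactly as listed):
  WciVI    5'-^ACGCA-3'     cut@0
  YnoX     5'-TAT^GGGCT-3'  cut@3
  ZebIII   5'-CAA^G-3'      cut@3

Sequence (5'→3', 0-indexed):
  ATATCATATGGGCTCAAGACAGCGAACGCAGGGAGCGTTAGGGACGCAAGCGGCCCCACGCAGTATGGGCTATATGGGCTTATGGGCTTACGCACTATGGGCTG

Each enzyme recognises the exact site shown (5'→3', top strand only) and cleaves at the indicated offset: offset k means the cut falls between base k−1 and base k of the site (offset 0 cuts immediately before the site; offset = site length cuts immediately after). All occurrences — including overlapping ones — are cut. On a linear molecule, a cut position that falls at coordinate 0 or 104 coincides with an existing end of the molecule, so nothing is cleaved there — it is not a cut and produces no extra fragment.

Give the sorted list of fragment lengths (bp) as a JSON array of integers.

[6,6,6,8,8,8,8,9,9,9,9,18]

Per-enzyme occurrences:
  WciVI ACGCA/0: at [25, 43, 57, 89] ⇒ [25, 43, 57, 89]
  YnoX TATGGGCT/3: at [6, 63, 72, 80, 95] ⇒ [9, 66, 75, 83, 98]
  ZebIII CAAG/3: at [14, 46] ⇒ [17, 49]

Pooled cuts: [9, 17, 25, 43, 49, 57, 66, 75, 83, 89, 98]

Fragment lengths:
  [0,9): 9 bp
  [9,17): 8 bp
  [17,25): 8 bp
  [25,43): 18 bp
  [43,49): 6 bp
  [49,57): 8 bp
  [57,66): 9 bp
  [66,75): 9 bp
  [75,83): 8 bp
  [83,89): 6 bp
  [89,98): 9 bp
  [98,104): 6 bp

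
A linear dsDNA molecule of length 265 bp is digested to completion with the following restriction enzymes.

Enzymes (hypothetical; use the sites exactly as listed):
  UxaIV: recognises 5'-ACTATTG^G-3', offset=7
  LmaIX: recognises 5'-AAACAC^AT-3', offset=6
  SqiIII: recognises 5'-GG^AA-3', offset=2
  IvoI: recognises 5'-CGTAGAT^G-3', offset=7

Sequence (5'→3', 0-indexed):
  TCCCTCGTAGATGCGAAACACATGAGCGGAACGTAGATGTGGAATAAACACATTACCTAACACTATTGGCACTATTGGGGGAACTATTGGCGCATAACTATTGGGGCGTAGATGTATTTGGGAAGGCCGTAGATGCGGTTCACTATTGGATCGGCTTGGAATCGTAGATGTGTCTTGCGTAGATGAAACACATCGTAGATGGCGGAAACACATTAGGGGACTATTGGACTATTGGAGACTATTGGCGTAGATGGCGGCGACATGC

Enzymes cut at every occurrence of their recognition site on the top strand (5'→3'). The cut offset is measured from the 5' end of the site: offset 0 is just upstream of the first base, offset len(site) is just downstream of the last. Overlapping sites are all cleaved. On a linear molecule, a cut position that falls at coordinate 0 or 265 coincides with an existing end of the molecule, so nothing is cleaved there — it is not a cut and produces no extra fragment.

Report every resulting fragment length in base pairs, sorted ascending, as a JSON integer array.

[4,4,5,6,7,8,8,8,8,9,9,9,9,9,9,10,10,10,11,12,12,13,14,14,15,15,17]

Site scan:
  UxaIV ACTATTGG/7: at [61, 70, 82, 96, 141, 219, 227, 237] ⇒ [68, 77, 89, 103, 148, 226, 234, 244]
  LmaIX AAACACAT/6: at [15, 45, 185, 205] ⇒ [21, 51, 191, 211]
  SqiIII GGAA/2: at [27, 40, 79, 120, 157, 203] ⇒ [29, 42, 81, 122, 159, 205]
  IvoI CGTAGATG/7: at [5, 31, 106, 127, 162, 177, 193, 245] ⇒ [12, 38, 113, 134, 169, 184, 200, 252]

All cut coordinates (distinct, sorted): [12, 21, 29, 38, 42, 51, 68, 77, 81, 89, 103, 113, 122, 134, 148, 159, 169, 184, 191, 200, 205, 211, 226, 234, 244, 252]

Fragments:
  [0,12): 12 bp
  [12,21): 9 bp
  [21,29): 8 bp
  [29,38): 9 bp
  [38,42): 4 bp
  [42,51): 9 bp
  [51,68): 17 bp
  [68,77): 9 bp
  [77,81): 4 bp
  [81,89): 8 bp
  [89,103): 14 bp
  [103,113): 10 bp
  [113,122): 9 bp
  [122,134): 12 bp
  [134,148): 14 bp
  [148,159): 11 bp
  [159,169): 10 bp
  [169,184): 15 bp
  [184,191): 7 bp
  [191,200): 9 bp
  [200,205): 5 bp
  [205,211): 6 bp
  [211,226): 15 bp
  [226,234): 8 bp
  [234,244): 10 bp
  [244,252): 8 bp
  [252,265): 13 bp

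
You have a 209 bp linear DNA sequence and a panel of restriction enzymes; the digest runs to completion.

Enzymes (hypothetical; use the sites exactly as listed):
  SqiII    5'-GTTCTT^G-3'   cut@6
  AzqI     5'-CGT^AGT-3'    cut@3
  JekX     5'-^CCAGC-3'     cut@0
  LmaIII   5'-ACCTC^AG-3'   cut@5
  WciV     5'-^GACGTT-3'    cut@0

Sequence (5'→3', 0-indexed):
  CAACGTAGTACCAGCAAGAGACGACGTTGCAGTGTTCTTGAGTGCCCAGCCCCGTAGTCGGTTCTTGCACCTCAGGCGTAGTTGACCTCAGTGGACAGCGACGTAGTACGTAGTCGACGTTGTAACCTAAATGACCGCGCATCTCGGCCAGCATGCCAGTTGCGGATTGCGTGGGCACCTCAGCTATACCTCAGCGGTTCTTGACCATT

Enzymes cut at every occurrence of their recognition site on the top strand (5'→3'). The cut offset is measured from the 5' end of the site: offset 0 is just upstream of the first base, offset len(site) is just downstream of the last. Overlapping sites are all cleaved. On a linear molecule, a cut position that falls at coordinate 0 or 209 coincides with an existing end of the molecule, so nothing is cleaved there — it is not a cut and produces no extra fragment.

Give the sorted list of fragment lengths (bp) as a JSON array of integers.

[4,4,6,6,6,7,7,7,10,10,10,11,11,12,15,17,32,34]

Scan for sites:
  SqiII (GTTCTTG, off=6): starts [33, 60, 196] → cuts [39, 66, 202]
  AzqI (CGTAGT, off=3): starts [3, 52, 76, 101, 108] → cuts [6, 55, 79, 104, 111]
  JekX (CCAGC, off=0): starts [10, 45, 147] → cuts [10, 45, 147]
  LmaIII (ACCTCAG, off=5): starts [68, 84, 176, 187] → cuts [73, 89, 181, 192]
  WciV (GACGTT, off=0): starts [22, 115] → cuts [22, 115]

Pooled cuts: [6, 10, 22, 39, 45, 55, 66, 73, 79, 89, 104, 111, 115, 147, 181, 192, 202]

Fragments:
  [0,6): 6 bp
  [6,10): 4 bp
  [10,22): 12 bp
  [22,39): 17 bp
  [39,45): 6 bp
  [45,55): 10 bp
  [55,66): 11 bp
  [66,73): 7 bp
  [73,79): 6 bp
  [79,89): 10 bp
  [89,104): 15 bp
  [104,111): 7 bp
  [111,115): 4 bp
  [115,147): 32 bp
  [147,181): 34 bp
  [181,192): 11 bp
  [192,202): 10 bp
  [202,209): 7 bp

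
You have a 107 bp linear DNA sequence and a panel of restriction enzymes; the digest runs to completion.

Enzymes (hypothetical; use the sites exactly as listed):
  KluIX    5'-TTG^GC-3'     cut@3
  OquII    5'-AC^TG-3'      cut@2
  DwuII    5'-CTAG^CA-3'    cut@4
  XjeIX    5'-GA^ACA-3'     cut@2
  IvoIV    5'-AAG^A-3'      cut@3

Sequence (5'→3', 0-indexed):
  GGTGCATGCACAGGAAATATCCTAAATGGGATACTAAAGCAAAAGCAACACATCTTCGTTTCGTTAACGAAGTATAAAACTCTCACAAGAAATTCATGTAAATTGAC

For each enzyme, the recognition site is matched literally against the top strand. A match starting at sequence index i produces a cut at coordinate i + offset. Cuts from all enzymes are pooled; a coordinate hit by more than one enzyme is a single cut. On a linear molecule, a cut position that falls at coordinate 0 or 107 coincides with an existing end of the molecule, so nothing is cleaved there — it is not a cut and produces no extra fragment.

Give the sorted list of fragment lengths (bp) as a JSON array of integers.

Per-enzyme occurrences:
  KluIX (TTGGC, off=3): no sites
  OquII (ACTG, off=2): no sites
  DwuII (CTAGCA, off=4): no sites
  XjeIX (GAACA, off=2): no sites
  IvoIV AAGA/3: at [86] ⇒ [89]

Pooled cuts: [89]

Fragment lengths:
  [0,89): 89 bp
  [89,107): 18 bp

[18,89]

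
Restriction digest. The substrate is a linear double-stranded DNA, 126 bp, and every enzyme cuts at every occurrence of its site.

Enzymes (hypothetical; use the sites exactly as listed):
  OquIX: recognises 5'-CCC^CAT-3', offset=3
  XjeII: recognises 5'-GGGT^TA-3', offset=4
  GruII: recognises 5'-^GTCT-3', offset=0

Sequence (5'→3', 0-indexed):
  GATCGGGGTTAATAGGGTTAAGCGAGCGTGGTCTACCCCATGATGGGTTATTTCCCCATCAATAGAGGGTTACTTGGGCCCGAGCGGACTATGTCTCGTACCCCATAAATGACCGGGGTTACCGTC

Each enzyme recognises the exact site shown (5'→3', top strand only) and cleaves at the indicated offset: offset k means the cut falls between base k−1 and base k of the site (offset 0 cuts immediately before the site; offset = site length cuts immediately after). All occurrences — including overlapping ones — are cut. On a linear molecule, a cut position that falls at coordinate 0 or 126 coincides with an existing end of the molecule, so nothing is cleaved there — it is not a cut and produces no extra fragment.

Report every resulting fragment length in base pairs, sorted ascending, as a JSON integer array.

Per-enzyme occurrences:
  OquIX CCCCAT/3: at [35, 53, 100] ⇒ [38, 56, 103]
  XjeII GGGTTA/4: at [5, 14, 44, 66, 115] ⇒ [9, 18, 48, 70, 119]
  GruII GTCT/0: at [30, 92] ⇒ [30, 92]

All cut coordinates (distinct, sorted): [9, 18, 30, 38, 48, 56, 70, 92, 103, 119]

Fragment lengths:
  [0,9): 9 bp
  [9,18): 9 bp
  [18,30): 12 bp
  [30,38): 8 bp
  [38,48): 10 bp
  [48,56): 8 bp
  [56,70): 14 bp
  [70,92): 22 bp
  [92,103): 11 bp
  [103,119): 16 bp
  [119,126): 7 bp

[7,8,8,9,9,10,11,12,14,16,22]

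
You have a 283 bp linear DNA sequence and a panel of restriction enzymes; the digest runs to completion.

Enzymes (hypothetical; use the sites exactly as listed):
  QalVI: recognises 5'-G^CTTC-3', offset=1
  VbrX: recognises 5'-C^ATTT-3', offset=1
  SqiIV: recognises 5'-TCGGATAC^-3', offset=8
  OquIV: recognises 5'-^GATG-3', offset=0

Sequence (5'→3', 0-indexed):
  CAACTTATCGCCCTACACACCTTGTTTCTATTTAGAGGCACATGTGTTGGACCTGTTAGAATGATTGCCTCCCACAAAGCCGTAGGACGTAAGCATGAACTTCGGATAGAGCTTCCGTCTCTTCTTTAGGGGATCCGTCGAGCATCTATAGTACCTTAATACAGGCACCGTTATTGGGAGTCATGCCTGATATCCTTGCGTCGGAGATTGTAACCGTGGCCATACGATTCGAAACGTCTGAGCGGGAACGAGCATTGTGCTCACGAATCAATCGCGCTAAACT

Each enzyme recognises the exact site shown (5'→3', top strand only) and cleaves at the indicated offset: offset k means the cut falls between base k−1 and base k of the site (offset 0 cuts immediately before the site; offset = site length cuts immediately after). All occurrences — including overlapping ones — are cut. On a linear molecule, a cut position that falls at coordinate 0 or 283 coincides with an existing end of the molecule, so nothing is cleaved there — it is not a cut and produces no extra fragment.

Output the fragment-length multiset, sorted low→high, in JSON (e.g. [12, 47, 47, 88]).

[111,172]

Per-enzyme occurrences:
  QalVI (GCTTC, off=1): starts [110] → cuts [111]
  VbrX (CATTT, off=1): no sites
  SqiIV (TCGGATAC, off=8): no sites
  OquIV (GATG, off=0): no sites

Pooled cuts: [111]

Fragments:
  [0,111): 111 bp
  [111,283): 172 bp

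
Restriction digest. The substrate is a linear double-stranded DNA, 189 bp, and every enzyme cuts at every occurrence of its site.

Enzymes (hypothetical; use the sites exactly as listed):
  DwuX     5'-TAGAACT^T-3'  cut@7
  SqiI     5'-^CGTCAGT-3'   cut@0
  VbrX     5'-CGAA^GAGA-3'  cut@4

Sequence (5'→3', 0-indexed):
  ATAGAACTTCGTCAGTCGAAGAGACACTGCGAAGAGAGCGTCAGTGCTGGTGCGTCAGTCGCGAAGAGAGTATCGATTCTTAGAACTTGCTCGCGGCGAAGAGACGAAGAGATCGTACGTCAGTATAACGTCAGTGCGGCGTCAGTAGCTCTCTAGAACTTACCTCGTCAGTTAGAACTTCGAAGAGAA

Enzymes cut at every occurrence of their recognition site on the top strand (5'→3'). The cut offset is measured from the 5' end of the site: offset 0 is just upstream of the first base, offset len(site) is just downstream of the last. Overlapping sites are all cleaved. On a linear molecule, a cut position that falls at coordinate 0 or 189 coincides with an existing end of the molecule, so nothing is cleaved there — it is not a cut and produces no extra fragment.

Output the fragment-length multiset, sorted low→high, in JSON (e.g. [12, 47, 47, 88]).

[1,5,5,5,5,8,8,9,11,11,11,13,13,13,14,14,21,22]

Site scan:
  DwuX (TAGAACTT, off=7): starts [1, 80, 153, 172] → cuts [8, 87, 160, 179]
  SqiI (CGTCAGT, off=0): starts [9, 38, 52, 117, 128, 139, 165] → cuts [9, 38, 52, 117, 128, 139, 165]
  VbrX (CGAAGAGA, off=4): starts [16, 29, 61, 96, 104, 180] → cuts [20, 33, 65, 100, 108, 184]

Pooled cuts: [8, 9, 20, 33, 38, 52, 65, 87, 100, 108, 117, 128, 139, 160, 165, 179, 184]

Fragment lengths:
  [0,8): 8 bp
  [8,9): 1 bp
  [9,20): 11 bp
  [20,33): 13 bp
  [33,38): 5 bp
  [38,52): 14 bp
  [52,65): 13 bp
  [65,87): 22 bp
  [87,100): 13 bp
  [100,108): 8 bp
  [108,117): 9 bp
  [117,128): 11 bp
  [128,139): 11 bp
  [139,160): 21 bp
  [160,165): 5 bp
  [165,179): 14 bp
  [179,184): 5 bp
  [184,189): 5 bp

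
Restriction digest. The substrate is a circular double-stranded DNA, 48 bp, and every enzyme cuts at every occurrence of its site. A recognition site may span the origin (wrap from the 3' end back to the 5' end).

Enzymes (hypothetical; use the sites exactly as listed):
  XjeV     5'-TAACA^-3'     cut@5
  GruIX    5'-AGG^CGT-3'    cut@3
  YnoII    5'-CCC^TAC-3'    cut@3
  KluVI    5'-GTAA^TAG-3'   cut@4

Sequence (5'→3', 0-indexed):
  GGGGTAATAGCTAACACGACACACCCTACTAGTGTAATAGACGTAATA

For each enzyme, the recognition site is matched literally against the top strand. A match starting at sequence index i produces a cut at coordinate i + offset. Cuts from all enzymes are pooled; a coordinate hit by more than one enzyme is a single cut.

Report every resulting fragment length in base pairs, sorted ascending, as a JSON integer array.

[9,9,9,10,11]

Per-enzyme occurrences:
  XjeV (TAACA, off=5): starts [11] → cuts [16]
  GruIX (AGGCGT, off=3): no sites
  YnoII (CCCTAC, off=3): starts [23] → cuts [26]
  KluVI (GTAATAG, off=4): starts [3, 33, 42] → cuts [7, 37, 46]

Pooled cuts: [7, 16, 26, 37, 46]

Fragment lengths:
  7→16: 9 bp
  16→26: 10 bp
  26→37: 11 bp
  37→46: 9 bp
  46→7 (wrap): 48-46+7 = 9 bp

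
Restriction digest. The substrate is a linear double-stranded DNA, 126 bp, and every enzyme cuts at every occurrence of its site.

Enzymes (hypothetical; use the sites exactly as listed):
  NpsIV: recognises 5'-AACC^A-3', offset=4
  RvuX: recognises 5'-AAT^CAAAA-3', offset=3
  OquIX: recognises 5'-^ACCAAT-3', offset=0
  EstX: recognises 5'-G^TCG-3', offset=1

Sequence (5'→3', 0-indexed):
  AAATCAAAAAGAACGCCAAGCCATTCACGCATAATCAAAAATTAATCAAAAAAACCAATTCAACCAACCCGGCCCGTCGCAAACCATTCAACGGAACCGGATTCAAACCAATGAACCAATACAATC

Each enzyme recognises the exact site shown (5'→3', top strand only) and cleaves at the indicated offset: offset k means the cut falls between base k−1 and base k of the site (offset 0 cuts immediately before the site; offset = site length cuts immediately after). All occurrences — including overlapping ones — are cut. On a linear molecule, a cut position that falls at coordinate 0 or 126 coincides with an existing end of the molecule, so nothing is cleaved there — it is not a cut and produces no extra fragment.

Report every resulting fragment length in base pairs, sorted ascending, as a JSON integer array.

[3,3,3,4,5,7,9,9,9,11,11,21,31]

Scan for sites:
  NpsIV (AACCA, off=4): starts [52, 61, 81, 105, 113] → cuts [56, 65, 85, 109, 117]
  RvuX (AATCAAAA, off=3): starts [1, 32, 43] → cuts [4, 35, 46]
  OquIX (ACCAAT, off=0): starts [53, 106, 114] → cuts [53, 106, 114]
  EstX (GTCG, off=1): starts [75] → cuts [76]

Pooled cuts: [4, 35, 46, 53, 56, 65, 76, 85, 106, 109, 114, 117]

Fragments:
  [0,4): 4 bp
  [4,35): 31 bp
  [35,46): 11 bp
  [46,53): 7 bp
  [53,56): 3 bp
  [56,65): 9 bp
  [65,76): 11 bp
  [76,85): 9 bp
  [85,106): 21 bp
  [106,109): 3 bp
  [109,114): 5 bp
  [114,117): 3 bp
  [117,126): 9 bp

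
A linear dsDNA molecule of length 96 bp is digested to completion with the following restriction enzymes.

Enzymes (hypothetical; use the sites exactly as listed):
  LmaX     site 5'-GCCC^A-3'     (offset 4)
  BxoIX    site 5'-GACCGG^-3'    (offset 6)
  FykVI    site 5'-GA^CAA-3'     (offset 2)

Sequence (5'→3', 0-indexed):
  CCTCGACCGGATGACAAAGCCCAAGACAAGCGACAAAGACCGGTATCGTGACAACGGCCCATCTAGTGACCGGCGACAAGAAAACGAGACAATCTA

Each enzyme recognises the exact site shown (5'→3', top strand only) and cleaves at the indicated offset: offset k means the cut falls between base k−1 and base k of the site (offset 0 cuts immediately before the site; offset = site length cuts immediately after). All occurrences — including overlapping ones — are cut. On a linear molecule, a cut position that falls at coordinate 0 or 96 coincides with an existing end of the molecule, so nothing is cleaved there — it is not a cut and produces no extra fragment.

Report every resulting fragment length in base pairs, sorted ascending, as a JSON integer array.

Scan for sites:
  LmaX GCCCA/4: at [18, 56] ⇒ [22, 60]
  BxoIX GACCGG/6: at [4, 37, 67] ⇒ [10, 43, 73]
  FykVI GACAA/2: at [12, 24, 31, 49, 74, 87] ⇒ [14, 26, 33, 51, 76, 89]

All cut coordinates (distinct, sorted): [10, 14, 22, 26, 33, 43, 51, 60, 73, 76, 89]

Fragments:
  [0,10): 10 bp
  [10,14): 4 bp
  [14,22): 8 bp
  [22,26): 4 bp
  [26,33): 7 bp
  [33,43): 10 bp
  [43,51): 8 bp
  [51,60): 9 bp
  [60,73): 13 bp
  [73,76): 3 bp
  [76,89): 13 bp
  [89,96): 7 bp

[3,4,4,7,7,8,8,9,10,10,13,13]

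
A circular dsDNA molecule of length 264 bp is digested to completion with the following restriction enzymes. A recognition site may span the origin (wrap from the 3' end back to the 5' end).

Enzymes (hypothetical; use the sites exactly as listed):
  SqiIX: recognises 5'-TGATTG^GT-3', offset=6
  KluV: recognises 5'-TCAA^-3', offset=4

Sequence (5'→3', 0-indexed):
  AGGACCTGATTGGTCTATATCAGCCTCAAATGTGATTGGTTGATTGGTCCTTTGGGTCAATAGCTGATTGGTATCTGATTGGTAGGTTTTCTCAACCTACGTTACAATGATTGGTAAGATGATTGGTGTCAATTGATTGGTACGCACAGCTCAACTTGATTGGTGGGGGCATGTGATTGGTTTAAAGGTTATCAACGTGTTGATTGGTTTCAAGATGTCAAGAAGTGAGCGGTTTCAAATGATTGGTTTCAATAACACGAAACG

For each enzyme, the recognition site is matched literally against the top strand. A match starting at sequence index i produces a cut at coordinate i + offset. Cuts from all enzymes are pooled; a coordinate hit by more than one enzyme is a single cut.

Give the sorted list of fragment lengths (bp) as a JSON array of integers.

Per-enzyme occurrences:
  SqiIX (TGATTGGT, off=6): starts [6, 32, 40, 64, 75, 107, 119, 133, 156, 173, 200, 239] → cuts [12, 38, 46, 70, 81, 113, 125, 139, 162, 179, 206, 245]
  KluV (TCAA, off=4): starts [25, 56, 91, 128, 150, 191, 209, 217, 234, 248] → cuts [29, 60, 95, 132, 154, 195, 213, 221, 238, 252]

All cut coordinates (distinct, sorted): [12, 29, 38, 46, 60, 70, 81, 95, 113, 125, 132, 139, 154, 162, 179, 195, 206, 213, 221, 238, 245, 252]

Fragments:
  12→29: 17 bp
  29→38: 9 bp
  38→46: 8 bp
  46→60: 14 bp
  60→70: 10 bp
  70→81: 11 bp
  81→95: 14 bp
  95→113: 18 bp
  113→125: 12 bp
  125→132: 7 bp
  132→139: 7 bp
  139→154: 15 bp
  154→162: 8 bp
  162→179: 17 bp
  179→195: 16 bp
  195→206: 11 bp
  206→213: 7 bp
  213→221: 8 bp
  221→238: 17 bp
  238→245: 7 bp
  245→252: 7 bp
  252→12 (wrap): 264-252+12 = 24 bp

[7,7,7,7,7,8,8,8,9,10,11,11,12,14,14,15,16,17,17,17,18,24]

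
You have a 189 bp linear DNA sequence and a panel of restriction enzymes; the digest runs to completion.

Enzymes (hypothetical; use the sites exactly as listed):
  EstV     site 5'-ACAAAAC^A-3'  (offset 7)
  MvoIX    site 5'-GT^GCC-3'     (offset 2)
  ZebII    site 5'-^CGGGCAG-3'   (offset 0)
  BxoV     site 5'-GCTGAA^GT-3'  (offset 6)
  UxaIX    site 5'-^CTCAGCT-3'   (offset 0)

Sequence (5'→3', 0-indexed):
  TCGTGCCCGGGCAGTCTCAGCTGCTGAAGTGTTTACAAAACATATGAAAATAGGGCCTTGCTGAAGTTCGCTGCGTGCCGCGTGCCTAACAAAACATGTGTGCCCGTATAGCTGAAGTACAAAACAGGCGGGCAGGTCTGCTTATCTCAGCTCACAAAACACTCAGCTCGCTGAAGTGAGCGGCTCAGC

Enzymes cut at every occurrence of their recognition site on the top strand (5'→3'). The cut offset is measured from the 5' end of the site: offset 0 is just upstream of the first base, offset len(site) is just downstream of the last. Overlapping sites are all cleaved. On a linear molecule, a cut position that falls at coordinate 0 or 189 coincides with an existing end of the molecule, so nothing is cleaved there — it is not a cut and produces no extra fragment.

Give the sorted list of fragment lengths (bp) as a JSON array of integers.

Per-enzyme occurrences:
  EstV (ACAAAACA, off=7): starts [34, 88, 118, 153] → cuts [41, 95, 125, 160]
  MvoIX (GTGCC, off=2): starts [2, 74, 81, 99] → cuts [4, 76, 83, 101]
  ZebII (CGGGCAG, off=0): starts [7, 128] → cuts [7, 128]
  BxoV (GCTGAAGT, off=6): starts [22, 59, 110, 169] → cuts [28, 65, 116, 175]
  UxaIX (CTCAGCT, off=0): starts [15, 145, 161] → cuts [15, 145, 161]

Pooled cuts: [4, 7, 15, 28, 41, 65, 76, 83, 95, 101, 116, 125, 128, 145, 160, 161, 175]

Fragments:
  [0,4): 4 bp
  [4,7): 3 bp
  [7,15): 8 bp
  [15,28): 13 bp
  [28,41): 13 bp
  [41,65): 24 bp
  [65,76): 11 bp
  [76,83): 7 bp
  [83,95): 12 bp
  [95,101): 6 bp
  [101,116): 15 bp
  [116,125): 9 bp
  [125,128): 3 bp
  [128,145): 17 bp
  [145,160): 15 bp
  [160,161): 1 bp
  [161,175): 14 bp
  [175,189): 14 bp

[1,3,3,4,6,7,8,9,11,12,13,13,14,14,15,15,17,24]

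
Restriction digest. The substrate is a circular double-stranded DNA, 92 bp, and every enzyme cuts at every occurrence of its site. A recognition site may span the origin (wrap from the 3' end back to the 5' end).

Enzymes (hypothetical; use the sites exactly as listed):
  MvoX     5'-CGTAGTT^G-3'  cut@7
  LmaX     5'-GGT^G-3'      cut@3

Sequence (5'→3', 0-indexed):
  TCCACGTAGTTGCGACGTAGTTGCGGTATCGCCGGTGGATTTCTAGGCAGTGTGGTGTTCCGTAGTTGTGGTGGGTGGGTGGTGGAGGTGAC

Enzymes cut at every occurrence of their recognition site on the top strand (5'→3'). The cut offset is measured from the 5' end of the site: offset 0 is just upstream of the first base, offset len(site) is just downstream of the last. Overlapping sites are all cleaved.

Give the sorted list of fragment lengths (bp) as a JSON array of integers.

Per-enzyme occurrences:
  MvoX (CGTAGTTG, off=7): starts [4, 15, 60] → cuts [11, 22, 67]
  LmaX (GGTG, off=3): starts [33, 53, 69, 73, 77, 80, 86] → cuts [36, 56, 72, 76, 80, 83, 89]

All cut coordinates (distinct, sorted): [11, 22, 36, 56, 67, 72, 76, 80, 83, 89]

Fragments:
  11→22: 11 bp
  22→36: 14 bp
  36→56: 20 bp
  56→67: 11 bp
  67→72: 5 bp
  72→76: 4 bp
  76→80: 4 bp
  80→83: 3 bp
  83→89: 6 bp
  89→11 (wrap): 92-89+11 = 14 bp

[3,4,4,5,6,11,11,14,14,20]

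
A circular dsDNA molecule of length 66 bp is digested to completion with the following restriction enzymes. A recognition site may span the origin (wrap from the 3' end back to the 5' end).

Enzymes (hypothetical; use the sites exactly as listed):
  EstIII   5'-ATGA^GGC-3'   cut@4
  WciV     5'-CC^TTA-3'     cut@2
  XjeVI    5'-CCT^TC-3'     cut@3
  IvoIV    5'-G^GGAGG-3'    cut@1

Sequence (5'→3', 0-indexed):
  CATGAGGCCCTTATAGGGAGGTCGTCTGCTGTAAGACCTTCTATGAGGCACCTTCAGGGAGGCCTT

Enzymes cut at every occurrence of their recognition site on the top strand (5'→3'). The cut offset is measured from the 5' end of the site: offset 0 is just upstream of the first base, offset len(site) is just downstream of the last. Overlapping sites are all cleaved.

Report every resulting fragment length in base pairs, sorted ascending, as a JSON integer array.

[4,5,6,6,7,7,8,23]

Per-enzyme occurrences:
  EstIII ATGAGGC/4: at [1, 42] ⇒ [5, 46]
  WciV CCTTA/2: at [8] ⇒ [10]
  XjeVI CCTTC/3: at [36, 50, 62] ⇒ [39, 53, 65]
  IvoIV GGGAGG/1: at [15, 56] ⇒ [16, 57]

All cut coordinates (distinct, sorted): [5, 10, 16, 39, 46, 53, 57, 65]

Fragment lengths:
  5→10: 5 bp
  10→16: 6 bp
  16→39: 23 bp
  39→46: 7 bp
  46→53: 7 bp
  53→57: 4 bp
  57→65: 8 bp
  65→5 (wrap): 66-65+5 = 6 bp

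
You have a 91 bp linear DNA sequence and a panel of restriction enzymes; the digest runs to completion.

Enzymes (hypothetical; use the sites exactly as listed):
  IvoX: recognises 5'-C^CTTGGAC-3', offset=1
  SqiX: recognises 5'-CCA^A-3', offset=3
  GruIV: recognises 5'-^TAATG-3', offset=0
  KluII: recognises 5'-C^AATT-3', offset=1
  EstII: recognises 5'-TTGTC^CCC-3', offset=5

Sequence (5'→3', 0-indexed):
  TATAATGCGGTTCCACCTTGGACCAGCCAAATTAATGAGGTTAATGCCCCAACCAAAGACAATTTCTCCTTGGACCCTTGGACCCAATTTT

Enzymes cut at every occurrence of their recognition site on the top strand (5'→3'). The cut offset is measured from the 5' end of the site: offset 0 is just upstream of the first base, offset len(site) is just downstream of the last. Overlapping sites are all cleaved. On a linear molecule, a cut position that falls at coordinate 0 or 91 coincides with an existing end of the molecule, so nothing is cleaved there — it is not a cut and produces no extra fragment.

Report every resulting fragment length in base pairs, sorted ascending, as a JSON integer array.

[1,2,3,4,5,5,8,8,9,9,10,13,14]

Site scan:
  IvoX (CCTTGGAC, off=1): starts [15, 67, 75] → cuts [16, 68, 76]
  SqiX (CCAA, off=3): starts [26, 48, 52, 83] → cuts [29, 51, 55, 86]
  GruIV (TAATG, off=0): starts [2, 32, 41] → cuts [2, 32, 41]
  KluII (CAATT, off=1): starts [59, 84] → cuts [60, 85]
  EstII (TTGTCCCC, off=5): no sites

Pooled cuts: [2, 16, 29, 32, 41, 51, 55, 60, 68, 76, 85, 86]

Fragments:
  [0,2): 2 bp
  [2,16): 14 bp
  [16,29): 13 bp
  [29,32): 3 bp
  [32,41): 9 bp
  [41,51): 10 bp
  [51,55): 4 bp
  [55,60): 5 bp
  [60,68): 8 bp
  [68,76): 8 bp
  [76,85): 9 bp
  [85,86): 1 bp
  [86,91): 5 bp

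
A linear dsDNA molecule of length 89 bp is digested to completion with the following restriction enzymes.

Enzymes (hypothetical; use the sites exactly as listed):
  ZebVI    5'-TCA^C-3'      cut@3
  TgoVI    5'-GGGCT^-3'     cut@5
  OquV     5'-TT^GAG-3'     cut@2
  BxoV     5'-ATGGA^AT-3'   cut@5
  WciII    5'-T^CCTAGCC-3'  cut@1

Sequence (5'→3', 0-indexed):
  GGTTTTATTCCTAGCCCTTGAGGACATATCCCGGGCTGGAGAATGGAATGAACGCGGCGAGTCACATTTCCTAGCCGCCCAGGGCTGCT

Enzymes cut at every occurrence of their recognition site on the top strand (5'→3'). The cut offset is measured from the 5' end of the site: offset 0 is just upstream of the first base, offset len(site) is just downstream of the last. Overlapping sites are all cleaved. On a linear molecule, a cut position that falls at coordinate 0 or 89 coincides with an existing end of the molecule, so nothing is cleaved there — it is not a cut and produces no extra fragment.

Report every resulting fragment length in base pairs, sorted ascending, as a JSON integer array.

Scan for sites:
  ZebVI (TCAC, off=3): starts [61] → cuts [64]
  TgoVI (GGGCT, off=5): starts [32, 81] → cuts [37, 86]
  OquV (TTGAG, off=2): starts [17] → cuts [19]
  BxoV (ATGGAAT, off=5): starts [42] → cuts [47]
  WciII (TCCTAGCC, off=1): starts [8, 68] → cuts [9, 69]

Pooled cuts: [9, 19, 37, 47, 64, 69, 86]

Fragment lengths:
  [0,9): 9 bp
  [9,19): 10 bp
  [19,37): 18 bp
  [37,47): 10 bp
  [47,64): 17 bp
  [64,69): 5 bp
  [69,86): 17 bp
  [86,89): 3 bp

[3,5,9,10,10,17,17,18]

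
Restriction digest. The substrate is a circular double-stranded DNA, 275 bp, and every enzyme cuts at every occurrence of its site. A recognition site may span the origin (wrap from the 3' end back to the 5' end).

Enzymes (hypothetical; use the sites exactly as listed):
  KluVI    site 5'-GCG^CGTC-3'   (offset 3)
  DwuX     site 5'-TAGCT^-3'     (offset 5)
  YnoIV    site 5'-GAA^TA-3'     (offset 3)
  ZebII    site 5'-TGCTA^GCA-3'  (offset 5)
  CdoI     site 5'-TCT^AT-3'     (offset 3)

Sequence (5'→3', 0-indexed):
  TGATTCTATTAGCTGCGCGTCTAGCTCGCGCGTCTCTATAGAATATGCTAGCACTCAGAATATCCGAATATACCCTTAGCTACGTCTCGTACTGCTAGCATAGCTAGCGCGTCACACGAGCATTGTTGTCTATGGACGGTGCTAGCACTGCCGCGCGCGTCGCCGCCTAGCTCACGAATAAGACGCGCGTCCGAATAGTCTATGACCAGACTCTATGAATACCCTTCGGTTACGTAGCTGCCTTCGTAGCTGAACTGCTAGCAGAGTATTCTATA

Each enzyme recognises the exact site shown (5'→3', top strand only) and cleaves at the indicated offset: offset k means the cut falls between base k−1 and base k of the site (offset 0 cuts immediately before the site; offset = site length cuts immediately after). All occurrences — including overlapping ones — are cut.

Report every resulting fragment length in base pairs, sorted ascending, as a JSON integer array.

Site scan:
  KluVI (GCGCGTC, off=3): starts [14, 27, 106, 154, 184] → cuts [17, 30, 109, 157, 187]
  DwuX (TAGCT, off=5): starts [9, 21, 76, 100, 167, 234, 246] → cuts [14, 26, 81, 105, 172, 239, 251]
  YnoIV (GAATA, off=3): starts [40, 57, 65, 175, 192, 216] → cuts [43, 60, 68, 178, 195, 219]
  ZebII (TGCTAGCA, off=5): starts [45, 92, 139, 255] → cuts [50, 97, 144, 260]
  CdoI (TCTAT, off=3): starts [4, 34, 128, 198, 211, 269] → cuts [7, 37, 131, 201, 214, 272]

Pooled cuts: [7, 14, 17, 26, 30, 37, 43, 50, 60, 68, 81, 97, 105, 109, 131, 144, 157, 172, 178, 187, 195, 201, 214, 219, 239, 251, 260, 272]

Fragments:
  7→14: 7 bp
  14→17: 3 bp
  17→26: 9 bp
  26→30: 4 bp
  30→37: 7 bp
  37→43: 6 bp
  43→50: 7 bp
  50→60: 10 bp
  60→68: 8 bp
  68→81: 13 bp
  81→97: 16 bp
  97→105: 8 bp
  105→109: 4 bp
  109→131: 22 bp
  131→144: 13 bp
  144→157: 13 bp
  157→172: 15 bp
  172→178: 6 bp
  178→187: 9 bp
  187→195: 8 bp
  195→201: 6 bp
  201→214: 13 bp
  214→219: 5 bp
  219→239: 20 bp
  239→251: 12 bp
  251→260: 9 bp
  260→272: 12 bp
  272→7 (wrap): 275-272+7 = 10 bp

[3,4,4,5,6,6,6,7,7,7,8,8,8,9,9,9,10,10,12,12,13,13,13,13,15,16,20,22]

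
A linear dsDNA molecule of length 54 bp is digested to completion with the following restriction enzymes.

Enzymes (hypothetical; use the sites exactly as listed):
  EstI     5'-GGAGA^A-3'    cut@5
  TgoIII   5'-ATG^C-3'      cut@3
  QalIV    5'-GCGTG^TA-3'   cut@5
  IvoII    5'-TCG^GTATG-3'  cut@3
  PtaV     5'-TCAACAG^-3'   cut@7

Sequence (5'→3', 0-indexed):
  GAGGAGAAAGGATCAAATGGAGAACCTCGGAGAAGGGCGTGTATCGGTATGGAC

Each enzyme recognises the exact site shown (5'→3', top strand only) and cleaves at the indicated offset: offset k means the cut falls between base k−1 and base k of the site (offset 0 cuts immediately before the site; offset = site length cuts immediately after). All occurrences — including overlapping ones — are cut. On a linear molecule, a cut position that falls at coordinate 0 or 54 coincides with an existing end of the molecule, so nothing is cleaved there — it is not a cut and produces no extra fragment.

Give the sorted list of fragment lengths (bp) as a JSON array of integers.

Site scan:
  EstI (GGAGAA, off=5): starts [2, 18, 28] → cuts [7, 23, 33]
  TgoIII (ATGC, off=3): no sites
  QalIV (GCGTGTA, off=5): starts [36] → cuts [41]
  IvoII (TCGGTATG, off=3): starts [43] → cuts [46]
  PtaV (TCAACAG, off=7): no sites

Pooled cuts: [7, 23, 33, 41, 46]

Fragments:
  [0,7): 7 bp
  [7,23): 16 bp
  [23,33): 10 bp
  [33,41): 8 bp
  [41,46): 5 bp
  [46,54): 8 bp

[5,7,8,8,10,16]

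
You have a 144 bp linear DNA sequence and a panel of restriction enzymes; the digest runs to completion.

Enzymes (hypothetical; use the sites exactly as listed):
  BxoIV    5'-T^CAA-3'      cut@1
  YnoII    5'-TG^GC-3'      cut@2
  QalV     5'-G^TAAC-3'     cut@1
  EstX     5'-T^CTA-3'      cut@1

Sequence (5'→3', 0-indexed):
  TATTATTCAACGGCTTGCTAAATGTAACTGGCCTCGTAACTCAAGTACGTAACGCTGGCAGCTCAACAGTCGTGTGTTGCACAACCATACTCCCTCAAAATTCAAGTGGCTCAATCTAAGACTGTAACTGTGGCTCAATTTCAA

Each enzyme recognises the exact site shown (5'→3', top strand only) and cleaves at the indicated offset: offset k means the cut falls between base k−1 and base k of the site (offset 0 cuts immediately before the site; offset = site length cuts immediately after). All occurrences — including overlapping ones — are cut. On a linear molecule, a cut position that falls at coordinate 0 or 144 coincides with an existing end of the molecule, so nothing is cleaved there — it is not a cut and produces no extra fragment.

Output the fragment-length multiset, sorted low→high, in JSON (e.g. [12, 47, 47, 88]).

Per-enzyme occurrences:
  BxoIV (TCAA, off=1): starts [6, 40, 62, 94, 101, 110, 134, 140] → cuts [7, 41, 63, 95, 102, 111, 135, 141]
  YnoII (TGGC, off=2): starts [28, 55, 106, 130] → cuts [30, 57, 108, 132]
  QalV (GTAAC, off=1): starts [23, 35, 48, 123] → cuts [24, 36, 49, 124]
  EstX (TCTA, off=1): starts [114] → cuts [115]

All cut coordinates (distinct, sorted): [7, 24, 30, 36, 41, 49, 57, 63, 95, 102, 108, 111, 115, 124, 132, 135, 141]

Fragment lengths:
  [0,7): 7 bp
  [7,24): 17 bp
  [24,30): 6 bp
  [30,36): 6 bp
  [36,41): 5 bp
  [41,49): 8 bp
  [49,57): 8 bp
  [57,63): 6 bp
  [63,95): 32 bp
  [95,102): 7 bp
  [102,108): 6 bp
  [108,111): 3 bp
  [111,115): 4 bp
  [115,124): 9 bp
  [124,132): 8 bp
  [132,135): 3 bp
  [135,141): 6 bp
  [141,144): 3 bp

[3,3,3,4,5,6,6,6,6,6,7,7,8,8,8,9,17,32]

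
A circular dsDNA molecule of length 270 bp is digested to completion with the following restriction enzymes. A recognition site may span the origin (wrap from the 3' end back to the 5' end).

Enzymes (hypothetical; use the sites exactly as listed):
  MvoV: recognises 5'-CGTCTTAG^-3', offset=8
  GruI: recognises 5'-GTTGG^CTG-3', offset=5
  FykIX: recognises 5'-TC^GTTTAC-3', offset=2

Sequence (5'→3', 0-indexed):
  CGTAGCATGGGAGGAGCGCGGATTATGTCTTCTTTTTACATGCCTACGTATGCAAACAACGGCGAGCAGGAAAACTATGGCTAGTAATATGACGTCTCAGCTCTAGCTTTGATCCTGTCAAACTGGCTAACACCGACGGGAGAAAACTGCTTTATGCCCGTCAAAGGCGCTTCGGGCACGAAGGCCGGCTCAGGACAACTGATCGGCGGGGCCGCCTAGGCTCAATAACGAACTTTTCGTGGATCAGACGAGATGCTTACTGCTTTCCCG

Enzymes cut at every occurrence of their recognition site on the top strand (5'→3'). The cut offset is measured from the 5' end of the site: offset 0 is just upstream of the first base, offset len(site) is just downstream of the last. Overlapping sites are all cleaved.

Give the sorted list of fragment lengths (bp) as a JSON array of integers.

Per-enzyme occurrences:
  MvoV (CGTCTTAG, off=8): no sites
  GruI (GTTGGCTG, off=5): no sites
  FykIX (TCGTTTAC, off=2): no sites

Pooled cuts: ∅

Fragments:
  no cuts → one circular fragment of 270 bp

[270]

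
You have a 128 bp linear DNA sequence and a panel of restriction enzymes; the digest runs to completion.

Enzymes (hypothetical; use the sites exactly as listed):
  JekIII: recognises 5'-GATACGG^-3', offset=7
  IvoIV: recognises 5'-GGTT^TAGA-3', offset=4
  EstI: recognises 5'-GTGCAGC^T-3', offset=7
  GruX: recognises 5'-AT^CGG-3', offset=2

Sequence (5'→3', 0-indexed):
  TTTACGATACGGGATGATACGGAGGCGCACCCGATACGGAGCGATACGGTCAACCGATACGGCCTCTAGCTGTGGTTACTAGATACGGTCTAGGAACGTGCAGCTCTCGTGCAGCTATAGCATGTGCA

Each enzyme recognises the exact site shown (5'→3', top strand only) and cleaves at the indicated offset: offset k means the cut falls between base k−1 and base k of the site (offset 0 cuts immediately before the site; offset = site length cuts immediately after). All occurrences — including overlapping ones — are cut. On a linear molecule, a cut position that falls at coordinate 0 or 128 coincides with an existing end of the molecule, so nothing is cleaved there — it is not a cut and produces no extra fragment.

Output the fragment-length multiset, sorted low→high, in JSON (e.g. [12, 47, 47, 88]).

Site scan:
  JekIII GATACGG/7: at [5, 15, 32, 42, 55, 81] ⇒ [12, 22, 39, 49, 62, 88]
  IvoIV (GGTTTAGA, off=4): no sites
  EstI GTGCAGCT/7: at [97, 108] ⇒ [104, 115]
  GruX (ATCGG, off=2): no sites

Pooled cuts: [12, 22, 39, 49, 62, 88, 104, 115]

Fragments:
  [0,12): 12 bp
  [12,22): 10 bp
  [22,39): 17 bp
  [39,49): 10 bp
  [49,62): 13 bp
  [62,88): 26 bp
  [88,104): 16 bp
  [104,115): 11 bp
  [115,128): 13 bp

[10,10,11,12,13,13,16,17,26]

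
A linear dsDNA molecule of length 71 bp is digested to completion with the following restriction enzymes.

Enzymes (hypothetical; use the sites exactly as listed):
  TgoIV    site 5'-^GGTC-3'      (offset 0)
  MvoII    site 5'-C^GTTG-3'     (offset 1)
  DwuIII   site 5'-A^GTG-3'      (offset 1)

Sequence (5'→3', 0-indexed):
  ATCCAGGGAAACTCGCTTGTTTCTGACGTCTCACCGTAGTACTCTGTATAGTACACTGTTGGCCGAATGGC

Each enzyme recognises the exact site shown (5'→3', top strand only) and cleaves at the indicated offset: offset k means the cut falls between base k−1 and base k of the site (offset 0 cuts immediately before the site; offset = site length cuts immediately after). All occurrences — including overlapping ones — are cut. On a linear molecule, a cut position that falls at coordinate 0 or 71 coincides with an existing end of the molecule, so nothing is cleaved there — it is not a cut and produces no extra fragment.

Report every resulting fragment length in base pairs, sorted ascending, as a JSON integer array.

[71]

Scan for sites:
  TgoIV (GGTC, off=0): no sites
  MvoII (CGTTG, off=1): no sites
  DwuIII (AGTG, off=1): no sites

All cut coordinates (distinct, sorted): ∅

Fragments:
  no cuts → one linear fragment of 71 bp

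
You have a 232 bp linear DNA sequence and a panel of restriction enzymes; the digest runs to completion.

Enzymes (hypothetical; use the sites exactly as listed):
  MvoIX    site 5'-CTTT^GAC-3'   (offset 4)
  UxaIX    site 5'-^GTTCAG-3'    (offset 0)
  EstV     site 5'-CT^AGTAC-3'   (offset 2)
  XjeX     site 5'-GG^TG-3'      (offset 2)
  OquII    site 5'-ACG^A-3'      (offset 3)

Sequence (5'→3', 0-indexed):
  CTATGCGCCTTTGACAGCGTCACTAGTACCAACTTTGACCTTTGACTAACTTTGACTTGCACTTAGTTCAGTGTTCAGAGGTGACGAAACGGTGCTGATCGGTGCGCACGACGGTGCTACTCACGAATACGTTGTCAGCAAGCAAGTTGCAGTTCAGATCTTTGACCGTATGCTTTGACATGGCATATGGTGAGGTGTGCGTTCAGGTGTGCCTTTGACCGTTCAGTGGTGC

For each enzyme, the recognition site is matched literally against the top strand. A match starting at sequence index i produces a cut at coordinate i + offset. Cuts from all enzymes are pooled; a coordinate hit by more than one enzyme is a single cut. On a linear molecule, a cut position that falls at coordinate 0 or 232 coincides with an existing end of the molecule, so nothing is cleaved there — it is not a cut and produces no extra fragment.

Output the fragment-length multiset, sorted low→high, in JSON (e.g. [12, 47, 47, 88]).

Per-enzyme occurrences:
  MvoIX CTTTGAC/4: at [8, 32, 39, 49, 159, 172, 212] ⇒ [12, 36, 43, 53, 163, 176, 216]
  UxaIX GTTCAG/0: at [65, 72, 151, 200, 220] ⇒ [65, 72, 151, 200, 220]
  EstV CTAGTAC/2: at [22] ⇒ [24]
  XjeX GGTG/2: at [79, 90, 100, 112, 188, 193, 205, 227] ⇒ [81, 92, 102, 114, 190, 195, 207, 229]
  OquII ACGA/3: at [83, 107, 122] ⇒ [86, 110, 125]

All cut coordinates (distinct, sorted): [12, 24, 36, 43, 53, 65, 72, 81, 86, 92, 102, 110, 114, 125, 151, 163, 176, 190, 195, 200, 207, 216, 220, 229]

Fragments:
  [0,12): 12 bp
  [12,24): 12 bp
  [24,36): 12 bp
  [36,43): 7 bp
  [43,53): 10 bp
  [53,65): 12 bp
  [65,72): 7 bp
  [72,81): 9 bp
  [81,86): 5 bp
  [86,92): 6 bp
  [92,102): 10 bp
  [102,110): 8 bp
  [110,114): 4 bp
  [114,125): 11 bp
  [125,151): 26 bp
  [151,163): 12 bp
  [163,176): 13 bp
  [176,190): 14 bp
  [190,195): 5 bp
  [195,200): 5 bp
  [200,207): 7 bp
  [207,216): 9 bp
  [216,220): 4 bp
  [220,229): 9 bp
  [229,232): 3 bp

[3,4,4,5,5,5,6,7,7,7,8,9,9,9,10,10,11,12,12,12,12,12,13,14,26]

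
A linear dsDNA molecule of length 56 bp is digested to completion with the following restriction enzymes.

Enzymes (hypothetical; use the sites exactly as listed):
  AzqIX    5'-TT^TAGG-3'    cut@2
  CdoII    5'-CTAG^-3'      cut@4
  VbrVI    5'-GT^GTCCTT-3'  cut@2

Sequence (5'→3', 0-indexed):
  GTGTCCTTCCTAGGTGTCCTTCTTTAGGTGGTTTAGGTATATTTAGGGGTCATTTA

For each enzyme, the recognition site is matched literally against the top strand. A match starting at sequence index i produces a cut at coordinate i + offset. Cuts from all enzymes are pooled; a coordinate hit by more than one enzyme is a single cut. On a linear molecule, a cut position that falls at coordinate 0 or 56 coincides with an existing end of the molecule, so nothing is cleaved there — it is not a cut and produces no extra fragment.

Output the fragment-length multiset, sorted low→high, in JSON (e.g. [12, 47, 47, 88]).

Per-enzyme occurrences:
  AzqIX TTTAGG/2: at [22, 31, 41] ⇒ [24, 33, 43]
  CdoII CTAG/4: at [9] ⇒ [13]
  VbrVI GTGTCCTT/2: at [0, 13] ⇒ [2, 15]

All cut coordinates (distinct, sorted): [2, 13, 15, 24, 33, 43]

Fragments:
  [0,2): 2 bp
  [2,13): 11 bp
  [13,15): 2 bp
  [15,24): 9 bp
  [24,33): 9 bp
  [33,43): 10 bp
  [43,56): 13 bp

[2,2,9,9,10,11,13]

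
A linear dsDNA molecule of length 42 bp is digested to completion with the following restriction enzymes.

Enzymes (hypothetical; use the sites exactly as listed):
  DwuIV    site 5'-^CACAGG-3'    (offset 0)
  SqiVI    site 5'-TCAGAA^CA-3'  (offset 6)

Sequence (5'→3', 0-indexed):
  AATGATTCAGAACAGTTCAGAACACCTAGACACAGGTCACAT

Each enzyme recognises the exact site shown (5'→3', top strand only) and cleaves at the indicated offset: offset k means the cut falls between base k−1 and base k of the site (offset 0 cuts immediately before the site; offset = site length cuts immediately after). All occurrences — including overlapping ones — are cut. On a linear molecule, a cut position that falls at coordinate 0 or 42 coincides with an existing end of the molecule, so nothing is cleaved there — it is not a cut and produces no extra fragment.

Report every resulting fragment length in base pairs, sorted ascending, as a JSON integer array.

[8,10,12,12]

Per-enzyme occurrences:
  DwuIV (CACAGG, off=0): starts [30] → cuts [30]
  SqiVI (TCAGAACA, off=6): starts [6, 16] → cuts [12, 22]

Pooled cuts: [12, 22, 30]

Fragments:
  [0,12): 12 bp
  [12,22): 10 bp
  [22,30): 8 bp
  [30,42): 12 bp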